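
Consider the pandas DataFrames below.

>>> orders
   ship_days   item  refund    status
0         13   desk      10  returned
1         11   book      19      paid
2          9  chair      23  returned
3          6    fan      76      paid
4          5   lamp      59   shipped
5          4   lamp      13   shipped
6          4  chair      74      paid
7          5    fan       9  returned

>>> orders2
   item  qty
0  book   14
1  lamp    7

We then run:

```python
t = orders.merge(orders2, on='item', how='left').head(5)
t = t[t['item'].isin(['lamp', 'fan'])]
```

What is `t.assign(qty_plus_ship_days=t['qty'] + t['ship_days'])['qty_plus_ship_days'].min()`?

12.0

merge on 'item' (how='left') → 8 rows:
   ship_days   item  refund    status   qty
0         13   desk      10  returned   NaN
1         11   book      19      paid  14.0
2          9  chair      23  returned   NaN
3          6    fan      76      paid   NaN
4          5   lamp      59   shipped   7.0
5          4   lamp      13   shipped   7.0
6          4  chair      74      paid   NaN
7          5    fan       9  returned   NaN
take first 5 rows:
   ship_days   item  refund    status   qty
0         13   desk      10  returned   NaN
1         11   book      19      paid  14.0
2          9  chair      23  returned   NaN
3          6    fan      76      paid   NaN
4          5   lamp      59   shipped   7.0
filter rows where item in ['lamp', 'fan']:
   ship_days  item  refund   status  qty
3          6   fan      76     paid  NaN
4          5  lamp      59  shipped  7.0
add column qty_plus_ship_days = t['qty'] + t['ship_days']:
   ship_days  item  refund   status  qty  qty_plus_ship_days
3          6   fan      76     paid  NaN                 NaN
4          5  lamp      59  shipped  7.0                12.0
min of column 'qty_plus_ship_days' → 12.0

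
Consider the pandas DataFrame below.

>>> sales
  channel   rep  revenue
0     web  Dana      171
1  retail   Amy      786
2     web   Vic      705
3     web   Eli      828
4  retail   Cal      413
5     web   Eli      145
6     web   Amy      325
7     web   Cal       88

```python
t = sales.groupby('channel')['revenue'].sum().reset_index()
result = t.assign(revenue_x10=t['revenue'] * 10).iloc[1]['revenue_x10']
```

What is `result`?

group by channel, sum of revenue:
channel
retail    1199
web       2262
Name: revenue, dtype: int64
reset_index():
  channel  revenue
0  retail     1199
1     web     2262
add column revenue_x10 = t['revenue'] * 10:
  channel  revenue  revenue_x10
0  retail     1199        11990
1     web     2262        22620
Reading off the value at position 1, column 'revenue_x10', we get 22620.

22620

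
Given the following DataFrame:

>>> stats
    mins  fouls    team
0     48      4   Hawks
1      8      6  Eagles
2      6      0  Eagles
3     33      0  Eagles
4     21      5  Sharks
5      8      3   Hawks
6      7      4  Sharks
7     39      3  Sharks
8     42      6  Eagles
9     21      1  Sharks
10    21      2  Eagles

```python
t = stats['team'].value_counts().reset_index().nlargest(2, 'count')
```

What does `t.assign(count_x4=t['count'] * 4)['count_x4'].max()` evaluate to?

20

value_counts of team:
team
Eagles    5
Sharks    4
Hawks     2
Name: count, dtype: int64
reset_index():
     team  count
0  Eagles      5
1  Sharks      4
2   Hawks      2
take 2 rows with largest count:
     team  count
0  Eagles      5
1  Sharks      4
add column count_x4 = t['count'] * 4:
     team  count  count_x4
0  Eagles      5        20
1  Sharks      4        16
Then the max of column 'count_x4': 20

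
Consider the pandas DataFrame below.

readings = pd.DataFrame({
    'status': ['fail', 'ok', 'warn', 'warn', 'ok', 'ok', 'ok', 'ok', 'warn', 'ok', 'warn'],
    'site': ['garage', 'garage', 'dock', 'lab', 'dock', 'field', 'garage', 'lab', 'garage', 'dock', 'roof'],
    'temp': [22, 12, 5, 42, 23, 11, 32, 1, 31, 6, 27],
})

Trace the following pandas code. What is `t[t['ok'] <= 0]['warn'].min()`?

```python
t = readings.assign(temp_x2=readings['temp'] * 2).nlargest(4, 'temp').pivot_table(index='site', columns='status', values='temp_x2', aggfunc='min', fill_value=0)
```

54

add column temp_x2 = readings['temp'] * 2:
   status    site  temp  temp_x2
0    fail  garage    22       44
1      ok  garage    12       24
2    warn    dock     5       10
3    warn     lab    42       84
4      ok    dock    23       46
5      ok   field    11       22
6      ok  garage    32       64
7      ok     lab     1        2
8    warn  garage    31       62
9      ok    dock     6       12
10   warn    roof    27       54
take 4 rows with largest temp:
   status    site  temp  temp_x2
3    warn     lab    42       84
6      ok  garage    32       64
8    warn  garage    31       62
10   warn    roof    27       54
pivot: rows=site, cols=status, min(temp_x2):
status  ok  warn
site            
garage  64    62
lab      0    84
roof     0    54
filter rows where ok <= 0:
status  ok  warn
site            
lab      0    84
roof     0    54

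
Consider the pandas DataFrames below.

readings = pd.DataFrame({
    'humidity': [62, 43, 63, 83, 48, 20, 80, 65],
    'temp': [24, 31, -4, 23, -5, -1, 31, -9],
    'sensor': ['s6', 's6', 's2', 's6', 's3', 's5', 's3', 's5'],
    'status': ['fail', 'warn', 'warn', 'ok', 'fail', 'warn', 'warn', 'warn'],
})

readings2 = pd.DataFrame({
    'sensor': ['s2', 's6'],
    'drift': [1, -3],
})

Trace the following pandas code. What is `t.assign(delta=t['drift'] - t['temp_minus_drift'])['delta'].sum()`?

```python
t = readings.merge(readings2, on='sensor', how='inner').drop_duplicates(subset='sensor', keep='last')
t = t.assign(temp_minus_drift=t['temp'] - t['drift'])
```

-23

merge on 'sensor' (how='inner') → 4 rows:
   humidity  temp sensor status  drift
0        62    24     s6   fail     -3
1        43    31     s6   warn     -3
2        63    -4     s2   warn      1
3        83    23     s6     ok     -3
drop duplicate sensor (keep=last):
   humidity  temp sensor status  drift
2        63    -4     s2   warn      1
3        83    23     s6     ok     -3
add column temp_minus_drift = t['temp'] - t['drift']:
   humidity  temp sensor status  drift  temp_minus_drift
2        63    -4     s2   warn      1                -5
3        83    23     s6     ok     -3                26
add column delta = t['drift'] - t['temp_minus_drift']:
   humidity  temp sensor status  drift  temp_minus_drift  delta
2        63    -4     s2   warn      1                -5      6
3        83    23     s6     ok     -3                26    -29
So sum() = -23.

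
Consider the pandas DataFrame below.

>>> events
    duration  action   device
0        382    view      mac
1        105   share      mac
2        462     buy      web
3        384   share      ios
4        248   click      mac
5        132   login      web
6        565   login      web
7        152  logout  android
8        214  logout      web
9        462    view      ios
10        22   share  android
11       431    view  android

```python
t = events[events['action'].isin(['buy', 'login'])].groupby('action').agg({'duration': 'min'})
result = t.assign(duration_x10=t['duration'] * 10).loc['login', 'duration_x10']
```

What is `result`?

1320

filter rows where action in ['buy', 'login']:
   duration action device
2       462    buy    web
5       132  login    web
6       565  login    web
group by action, min of duration:
        duration
action          
buy          462
login        132
add column duration_x10 = t['duration'] * 10:
        duration  duration_x10
action                        
buy          462          4620
login        132          1320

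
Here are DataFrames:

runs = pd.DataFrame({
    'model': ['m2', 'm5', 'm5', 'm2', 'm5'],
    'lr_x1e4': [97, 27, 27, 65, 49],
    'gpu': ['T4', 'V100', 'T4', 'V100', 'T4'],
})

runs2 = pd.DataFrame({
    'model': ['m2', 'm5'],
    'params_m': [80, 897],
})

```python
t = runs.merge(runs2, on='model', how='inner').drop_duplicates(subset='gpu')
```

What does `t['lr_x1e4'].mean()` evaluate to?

merge on 'model' (how='inner') → 5 rows:
  model  lr_x1e4   gpu  params_m
0    m2       97    T4        80
1    m5       27  V100       897
2    m5       27    T4       897
3    m2       65  V100        80
4    m5       49    T4       897
drop duplicate gpu (keep=first):
  model  lr_x1e4   gpu  params_m
0    m2       97    T4        80
1    m5       27  V100       897
mean of column 'lr_x1e4' → 62.0

62.0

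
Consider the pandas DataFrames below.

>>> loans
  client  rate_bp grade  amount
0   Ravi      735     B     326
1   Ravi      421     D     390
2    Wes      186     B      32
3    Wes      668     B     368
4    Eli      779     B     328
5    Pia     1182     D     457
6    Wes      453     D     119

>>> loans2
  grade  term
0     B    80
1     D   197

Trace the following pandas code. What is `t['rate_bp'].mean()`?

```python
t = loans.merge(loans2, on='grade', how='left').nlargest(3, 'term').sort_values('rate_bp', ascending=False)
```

merge on 'grade' (how='left') → 7 rows:
  client  rate_bp grade  amount  term
0   Ravi      735     B     326    80
1   Ravi      421     D     390   197
2    Wes      186     B      32    80
3    Wes      668     B     368    80
4    Eli      779     B     328    80
5    Pia     1182     D     457   197
6    Wes      453     D     119   197
take 3 rows with largest term:
  client  rate_bp grade  amount  term
1   Ravi      421     D     390   197
5    Pia     1182     D     457   197
6    Wes      453     D     119   197
sort by rate_bp descending:
  client  rate_bp grade  amount  term
5    Pia     1182     D     457   197
6    Wes      453     D     119   197
1   Ravi      421     D     390   197
Hence 685.333333333.

685.333333333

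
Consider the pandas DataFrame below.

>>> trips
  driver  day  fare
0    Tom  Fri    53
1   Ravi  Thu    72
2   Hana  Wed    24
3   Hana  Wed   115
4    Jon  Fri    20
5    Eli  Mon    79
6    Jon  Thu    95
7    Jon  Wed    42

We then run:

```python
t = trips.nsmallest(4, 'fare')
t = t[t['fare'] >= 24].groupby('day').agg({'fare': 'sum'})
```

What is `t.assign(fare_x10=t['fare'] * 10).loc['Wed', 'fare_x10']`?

take 4 rows with smallest fare:
  driver  day  fare
4    Jon  Fri    20
2   Hana  Wed    24
7    Jon  Wed    42
0    Tom  Fri    53
filter rows where fare >= 24:
  driver  day  fare
2   Hana  Wed    24
7    Jon  Wed    42
0    Tom  Fri    53
group by day, sum of fare:
     fare
day      
Fri    53
Wed    66
add column fare_x10 = t['fare'] * 10:
     fare  fare_x10
day                
Fri    53       530
Wed    66       660
The value at row 'Wed', column 'fare_x10' is 660.

660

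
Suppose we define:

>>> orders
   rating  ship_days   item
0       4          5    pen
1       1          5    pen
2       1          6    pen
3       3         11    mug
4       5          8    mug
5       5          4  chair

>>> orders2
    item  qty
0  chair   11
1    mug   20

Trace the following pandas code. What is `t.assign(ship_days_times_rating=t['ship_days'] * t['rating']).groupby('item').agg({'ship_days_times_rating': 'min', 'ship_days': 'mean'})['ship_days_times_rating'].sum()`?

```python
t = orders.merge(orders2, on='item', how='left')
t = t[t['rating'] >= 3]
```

merge on 'item' (how='left') → 6 rows:
   rating  ship_days   item   qty
0       4          5    pen   NaN
1       1          5    pen   NaN
2       1          6    pen   NaN
3       3         11    mug  20.0
4       5          8    mug  20.0
5       5          4  chair  11.0
filter rows where rating >= 3:
   rating  ship_days   item   qty
0       4          5    pen   NaN
3       3         11    mug  20.0
4       5          8    mug  20.0
5       5          4  chair  11.0
add column ship_days_times_rating = t['ship_days'] * t['rating']:
   rating  ship_days   item   qty  ship_days_times_rating
0       4          5    pen   NaN                      20
3       3         11    mug  20.0                      33
4       5          8    mug  20.0                      40
5       5          4  chair  11.0                      20
group by item: min(ship_days_times_rating), mean(ship_days):
       ship_days_times_rating  ship_days
item                                    
chair                      20        4.0
mug                        33        9.5
pen                        20        5.0
The sum of column 'ship_days_times_rating' is 73.

73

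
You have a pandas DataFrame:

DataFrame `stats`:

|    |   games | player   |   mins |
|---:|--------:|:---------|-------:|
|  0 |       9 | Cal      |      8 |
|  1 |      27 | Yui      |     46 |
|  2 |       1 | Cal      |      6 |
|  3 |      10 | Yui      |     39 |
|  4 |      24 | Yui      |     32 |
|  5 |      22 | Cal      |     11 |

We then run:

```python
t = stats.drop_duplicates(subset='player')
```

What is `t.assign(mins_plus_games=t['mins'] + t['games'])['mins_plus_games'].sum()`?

90

drop duplicate player (keep=first):
   games player  mins
0      9    Cal     8
1     27    Yui    46
add column mins_plus_games = t['mins'] + t['games']:
   games player  mins  mins_plus_games
0      9    Cal     8               17
1     27    Yui    46               73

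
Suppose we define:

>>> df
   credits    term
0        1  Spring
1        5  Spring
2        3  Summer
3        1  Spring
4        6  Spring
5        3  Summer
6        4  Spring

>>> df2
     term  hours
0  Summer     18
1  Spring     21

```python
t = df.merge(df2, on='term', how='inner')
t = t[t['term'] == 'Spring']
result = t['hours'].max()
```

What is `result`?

21

merge on 'term' (how='inner') → 7 rows:
   credits    term  hours
0        1  Spring     21
1        5  Spring     21
2        3  Summer     18
3        1  Spring     21
4        6  Spring     21
5        3  Summer     18
6        4  Spring     21
filter rows where term == 'Spring':
   credits    term  hours
0        1  Spring     21
1        5  Spring     21
3        1  Spring     21
4        6  Spring     21
6        4  Spring     21
max of column 'hours' → 21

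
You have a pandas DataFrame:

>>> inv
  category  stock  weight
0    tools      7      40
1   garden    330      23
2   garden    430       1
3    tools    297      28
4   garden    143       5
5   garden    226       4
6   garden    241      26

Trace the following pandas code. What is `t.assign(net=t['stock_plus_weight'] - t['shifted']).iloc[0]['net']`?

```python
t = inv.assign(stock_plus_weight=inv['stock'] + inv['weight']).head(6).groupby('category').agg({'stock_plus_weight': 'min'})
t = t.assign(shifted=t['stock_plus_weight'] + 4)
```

-4

add column stock_plus_weight = inv['stock'] + inv['weight']:
  category  stock  weight  stock_plus_weight
0    tools      7      40                 47
1   garden    330      23                353
2   garden    430       1                431
3    tools    297      28                325
4   garden    143       5                148
5   garden    226       4                230
6   garden    241      26                267
take first 6 rows:
  category  stock  weight  stock_plus_weight
0    tools      7      40                 47
1   garden    330      23                353
2   garden    430       1                431
3    tools    297      28                325
4   garden    143       5                148
5   garden    226       4                230
group by category, min of stock_plus_weight:
          stock_plus_weight
category                   
garden                  148
tools                    47
add column shifted = t['stock_plus_weight'] + 4:
          stock_plus_weight  shifted
category                            
garden                  148      152
tools                    47       51
add column net = t['stock_plus_weight'] - t['shifted']:
          stock_plus_weight  shifted  net
category                                 
garden                  148      152   -4
tools                    47       51   -4
Taking the value at position 0, column 'net' gives -4.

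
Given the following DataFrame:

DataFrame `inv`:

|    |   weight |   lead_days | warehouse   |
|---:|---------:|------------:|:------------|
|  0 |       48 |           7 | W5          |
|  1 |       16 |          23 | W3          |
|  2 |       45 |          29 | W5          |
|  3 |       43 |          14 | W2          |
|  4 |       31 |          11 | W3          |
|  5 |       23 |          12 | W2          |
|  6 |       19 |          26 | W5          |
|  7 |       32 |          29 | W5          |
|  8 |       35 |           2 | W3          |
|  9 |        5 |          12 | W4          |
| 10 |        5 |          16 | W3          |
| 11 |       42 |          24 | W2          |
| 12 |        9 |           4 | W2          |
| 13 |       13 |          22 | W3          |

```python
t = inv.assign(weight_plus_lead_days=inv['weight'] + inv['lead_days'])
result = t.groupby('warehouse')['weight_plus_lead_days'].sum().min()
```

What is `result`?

add column weight_plus_lead_days = inv['weight'] + inv['lead_days']:
    weight  lead_days warehouse  weight_plus_lead_days
0       48          7        W5                     55
1       16         23        W3                     39
2       45         29        W5                     74
3       43         14        W2                     57
4       31         11        W3                     42
5       23         12        W2                     35
6       19         26        W5                     45
7       32         29        W5                     61
8       35          2        W3                     37
9        5         12        W4                     17
10       5         16        W3                     21
11      42         24        W2                     66
12       9          4        W2                     13
13      13         22        W3                     35
group by warehouse, sum of weight_plus_lead_days:
warehouse
W2    171
W3    174
W4     17
W5    235
Name: weight_plus_lead_days, dtype: int64
So min() = 17.

17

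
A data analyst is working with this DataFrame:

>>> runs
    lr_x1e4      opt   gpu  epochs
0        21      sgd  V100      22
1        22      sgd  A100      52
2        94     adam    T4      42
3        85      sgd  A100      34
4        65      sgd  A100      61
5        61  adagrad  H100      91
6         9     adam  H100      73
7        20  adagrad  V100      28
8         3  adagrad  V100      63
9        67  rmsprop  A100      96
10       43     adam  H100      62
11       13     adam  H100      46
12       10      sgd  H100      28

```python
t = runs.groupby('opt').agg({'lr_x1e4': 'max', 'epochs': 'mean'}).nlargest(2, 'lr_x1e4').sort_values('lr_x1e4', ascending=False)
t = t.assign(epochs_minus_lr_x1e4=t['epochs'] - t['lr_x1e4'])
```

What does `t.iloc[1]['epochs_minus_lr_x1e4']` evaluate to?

-45.6

group by opt: max(lr_x1e4), mean(epochs):
         lr_x1e4     epochs
opt                        
adagrad       61  60.666667
adam          94  55.750000
rmsprop       67  96.000000
sgd           85  39.400000
take 2 rows with largest lr_x1e4:
      lr_x1e4  epochs
opt                  
adam       94   55.75
sgd        85   39.40
sort by lr_x1e4 descending:
      lr_x1e4  epochs
opt                  
adam       94   55.75
sgd        85   39.40
add column epochs_minus_lr_x1e4 = t['epochs'] - t['lr_x1e4']:
      lr_x1e4  epochs  epochs_minus_lr_x1e4
opt                                        
adam       94   55.75                -38.25
sgd        85   39.40                -45.60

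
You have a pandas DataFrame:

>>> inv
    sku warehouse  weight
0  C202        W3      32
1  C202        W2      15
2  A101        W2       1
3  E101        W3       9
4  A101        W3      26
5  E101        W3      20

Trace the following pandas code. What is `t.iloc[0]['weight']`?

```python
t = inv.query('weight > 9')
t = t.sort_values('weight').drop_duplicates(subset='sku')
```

15

filter rows where weight > 9:
    sku warehouse  weight
0  C202        W3      32
1  C202        W2      15
4  A101        W3      26
5  E101        W3      20
sort by weight:
    sku warehouse  weight
1  C202        W2      15
5  E101        W3      20
4  A101        W3      26
0  C202        W3      32
drop duplicate sku (keep=first):
    sku warehouse  weight
1  C202        W2      15
5  E101        W3      20
4  A101        W3      26
Then the value at position 0, column 'weight': 15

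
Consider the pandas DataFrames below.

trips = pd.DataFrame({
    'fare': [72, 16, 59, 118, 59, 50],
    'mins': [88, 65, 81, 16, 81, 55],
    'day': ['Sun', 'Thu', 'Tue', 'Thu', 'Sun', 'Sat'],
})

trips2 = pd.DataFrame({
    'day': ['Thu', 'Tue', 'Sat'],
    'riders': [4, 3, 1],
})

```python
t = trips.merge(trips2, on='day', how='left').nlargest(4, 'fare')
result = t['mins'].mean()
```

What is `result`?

66.5

merge on 'day' (how='left') → 6 rows:
   fare  mins  day  riders
0    72    88  Sun     NaN
1    16    65  Thu     4.0
2    59    81  Tue     3.0
3   118    16  Thu     4.0
4    59    81  Sun     NaN
5    50    55  Sat     1.0
take 4 rows with largest fare:
   fare  mins  day  riders
3   118    16  Thu     4.0
0    72    88  Sun     NaN
2    59    81  Tue     3.0
4    59    81  Sun     NaN
Taking the mean of column 'mins' gives 66.5.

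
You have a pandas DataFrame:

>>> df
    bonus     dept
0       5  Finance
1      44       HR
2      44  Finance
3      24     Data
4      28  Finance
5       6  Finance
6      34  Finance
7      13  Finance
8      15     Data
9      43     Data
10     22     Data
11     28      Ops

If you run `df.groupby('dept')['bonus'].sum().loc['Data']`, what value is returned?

104

group by dept, sum of bonus:
dept
Data       104
Finance    130
HR          44
Ops         28
Name: bonus, dtype: int64
The value at index 'Data' is 104.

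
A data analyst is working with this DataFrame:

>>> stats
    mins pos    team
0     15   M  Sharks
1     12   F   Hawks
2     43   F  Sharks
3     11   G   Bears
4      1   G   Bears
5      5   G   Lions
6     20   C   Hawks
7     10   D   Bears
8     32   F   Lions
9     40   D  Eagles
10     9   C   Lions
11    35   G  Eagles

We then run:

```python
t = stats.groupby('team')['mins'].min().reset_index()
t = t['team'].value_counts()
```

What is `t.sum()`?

5

group by team, min of mins:
team
Bears      1
Eagles    35
Hawks     12
Lions      5
Sharks    15
Name: mins, dtype: int64
reset_index():
     team  mins
0   Bears     1
1  Eagles    35
2   Hawks    12
3   Lions     5
4  Sharks    15
value_counts of team:
team
Bears     1
Eagles    1
Hawks     1
Lions     1
Sharks    1
Name: count, dtype: int64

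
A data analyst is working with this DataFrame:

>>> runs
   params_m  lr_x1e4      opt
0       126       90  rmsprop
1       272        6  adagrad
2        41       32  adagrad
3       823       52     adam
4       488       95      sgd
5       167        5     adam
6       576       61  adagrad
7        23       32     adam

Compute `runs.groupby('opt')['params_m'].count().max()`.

3

group by opt, count of params_m:
opt
adagrad    3
adam       3
rmsprop    1
sgd        1
Name: params_m, dtype: int64
max of the resulting series → 3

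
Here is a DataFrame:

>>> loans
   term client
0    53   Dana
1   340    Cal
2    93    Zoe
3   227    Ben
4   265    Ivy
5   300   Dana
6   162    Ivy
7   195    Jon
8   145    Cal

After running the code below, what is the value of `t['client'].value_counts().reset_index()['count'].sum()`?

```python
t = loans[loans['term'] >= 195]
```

filter rows where term >= 195:
   term client
1   340    Cal
3   227    Ben
4   265    Ivy
5   300   Dana
7   195    Jon
value_counts of client:
client
Cal     1
Ben     1
Ivy     1
Dana    1
Jon     1
Name: count, dtype: int64
reset_index():
  client  count
0    Cal      1
1    Ben      1
2    Ivy      1
3   Dana      1
4    Jon      1

5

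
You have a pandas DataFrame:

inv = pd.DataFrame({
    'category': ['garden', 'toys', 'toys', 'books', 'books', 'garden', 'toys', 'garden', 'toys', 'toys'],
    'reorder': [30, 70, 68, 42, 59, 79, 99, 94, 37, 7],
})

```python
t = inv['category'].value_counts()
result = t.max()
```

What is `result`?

5

value_counts of category:
category
toys      5
garden    3
books     2
Name: count, dtype: int64
The max of the resulting series is 5.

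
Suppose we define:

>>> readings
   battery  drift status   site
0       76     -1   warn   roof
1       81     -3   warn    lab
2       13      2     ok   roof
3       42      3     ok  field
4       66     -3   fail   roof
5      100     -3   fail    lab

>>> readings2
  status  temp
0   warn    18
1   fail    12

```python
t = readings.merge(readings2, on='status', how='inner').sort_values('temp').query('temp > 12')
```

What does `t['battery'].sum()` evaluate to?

157

merge on 'status' (how='inner') → 4 rows:
   battery  drift status  site  temp
0       76     -1   warn  roof    18
1       81     -3   warn   lab    18
2       66     -3   fail  roof    12
3      100     -3   fail   lab    12
sort by temp:
   battery  drift status  site  temp
2       66     -3   fail  roof    12
3      100     -3   fail   lab    12
0       76     -1   warn  roof    18
1       81     -3   warn   lab    18
filter rows where temp > 12:
   battery  drift status  site  temp
0       76     -1   warn  roof    18
1       81     -3   warn   lab    18
sum of column 'battery' → 157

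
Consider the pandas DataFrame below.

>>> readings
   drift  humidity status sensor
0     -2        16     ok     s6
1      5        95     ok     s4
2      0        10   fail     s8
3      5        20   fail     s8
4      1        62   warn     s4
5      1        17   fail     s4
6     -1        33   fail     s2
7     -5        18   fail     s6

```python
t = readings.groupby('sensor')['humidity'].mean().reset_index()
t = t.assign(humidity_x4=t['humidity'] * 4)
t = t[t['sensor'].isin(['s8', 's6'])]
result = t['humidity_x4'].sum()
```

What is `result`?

128.0

group by sensor, mean of humidity:
sensor
s2    33.0
s4    58.0
s6    17.0
s8    15.0
Name: humidity, dtype: float64
reset_index():
  sensor  humidity
0     s2      33.0
1     s4      58.0
2     s6      17.0
3     s8      15.0
add column humidity_x4 = t['humidity'] * 4:
  sensor  humidity  humidity_x4
0     s2      33.0        132.0
1     s4      58.0        232.0
2     s6      17.0         68.0
3     s8      15.0         60.0
filter rows where sensor in ['s8', 's6']:
  sensor  humidity  humidity_x4
2     s6      17.0         68.0
3     s8      15.0         60.0
Taking the sum of column 'humidity_x4' gives 128.0.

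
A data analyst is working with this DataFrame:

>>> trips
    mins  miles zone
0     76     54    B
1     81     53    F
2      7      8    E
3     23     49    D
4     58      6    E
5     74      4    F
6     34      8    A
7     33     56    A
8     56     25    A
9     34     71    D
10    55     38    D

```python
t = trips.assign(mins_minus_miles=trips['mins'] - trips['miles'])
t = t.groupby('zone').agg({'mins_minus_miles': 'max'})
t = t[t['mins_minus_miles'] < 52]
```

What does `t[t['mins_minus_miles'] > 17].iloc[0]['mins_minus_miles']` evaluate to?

add column mins_minus_miles = trips['mins'] - trips['miles']:
    mins  miles zone  mins_minus_miles
0     76     54    B                22
1     81     53    F                28
2      7      8    E                -1
3     23     49    D               -26
4     58      6    E                52
5     74      4    F                70
6     34      8    A                26
7     33     56    A               -23
8     56     25    A                31
9     34     71    D               -37
10    55     38    D                17
group by zone, max of mins_minus_miles:
      mins_minus_miles
zone                  
A                   31
B                   22
D                   17
E                   52
F                   70
filter rows where mins_minus_miles < 52:
      mins_minus_miles
zone                  
A                   31
B                   22
D                   17
filter rows where mins_minus_miles > 17:
      mins_minus_miles
zone                  
A                   31
B                   22

31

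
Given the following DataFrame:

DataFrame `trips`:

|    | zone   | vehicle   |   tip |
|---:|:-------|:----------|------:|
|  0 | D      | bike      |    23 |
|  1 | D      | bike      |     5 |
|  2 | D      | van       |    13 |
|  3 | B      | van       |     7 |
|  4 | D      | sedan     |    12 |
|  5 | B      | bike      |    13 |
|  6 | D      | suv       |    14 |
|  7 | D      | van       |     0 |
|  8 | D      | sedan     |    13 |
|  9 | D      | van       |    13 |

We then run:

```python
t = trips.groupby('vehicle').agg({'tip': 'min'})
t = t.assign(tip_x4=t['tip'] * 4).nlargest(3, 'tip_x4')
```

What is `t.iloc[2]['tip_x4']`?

20

group by vehicle, min of tip:
         tip
vehicle     
bike       5
sedan     12
suv       14
van        0
add column tip_x4 = t['tip'] * 4:
         tip  tip_x4
vehicle             
bike       5      20
sedan     12      48
suv       14      56
van        0       0
take 3 rows with largest tip_x4:
         tip  tip_x4
vehicle             
suv       14      56
sedan     12      48
bike       5      20
value at position 2, column 'tip_x4' → 20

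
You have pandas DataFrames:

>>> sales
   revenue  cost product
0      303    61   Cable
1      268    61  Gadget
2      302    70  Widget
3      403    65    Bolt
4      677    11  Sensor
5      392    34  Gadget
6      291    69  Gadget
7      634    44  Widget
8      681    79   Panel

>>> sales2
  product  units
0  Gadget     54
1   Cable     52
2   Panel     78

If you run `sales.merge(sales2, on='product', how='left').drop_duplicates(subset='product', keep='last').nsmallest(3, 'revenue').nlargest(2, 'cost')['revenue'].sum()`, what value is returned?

merge on 'product' (how='left') → 9 rows:
   revenue  cost product  units
0      303    61   Cable   52.0
1      268    61  Gadget   54.0
2      302    70  Widget    NaN
3      403    65    Bolt    NaN
4      677    11  Sensor    NaN
5      392    34  Gadget   54.0
6      291    69  Gadget   54.0
7      634    44  Widget    NaN
8      681    79   Panel   78.0
drop duplicate product (keep=last):
   revenue  cost product  units
0      303    61   Cable   52.0
3      403    65    Bolt    NaN
4      677    11  Sensor    NaN
6      291    69  Gadget   54.0
7      634    44  Widget    NaN
8      681    79   Panel   78.0
take 3 rows with smallest revenue:
   revenue  cost product  units
6      291    69  Gadget   54.0
0      303    61   Cable   52.0
3      403    65    Bolt    NaN
take 2 rows with largest cost:
   revenue  cost product  units
6      291    69  Gadget   54.0
3      403    65    Bolt    NaN
Reading off the sum of column 'revenue', we get 694.

694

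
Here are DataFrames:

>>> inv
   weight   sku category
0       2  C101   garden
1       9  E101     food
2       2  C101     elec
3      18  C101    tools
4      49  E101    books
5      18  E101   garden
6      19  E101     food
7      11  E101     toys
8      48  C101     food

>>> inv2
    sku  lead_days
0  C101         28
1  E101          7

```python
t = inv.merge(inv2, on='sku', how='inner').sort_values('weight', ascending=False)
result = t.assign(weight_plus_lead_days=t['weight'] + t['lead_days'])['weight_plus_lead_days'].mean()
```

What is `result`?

merge on 'sku' (how='inner') → 9 rows:
   weight   sku category  lead_days
0       2  C101   garden         28
1       9  E101     food          7
2       2  C101     elec         28
3      18  C101    tools         28
4      49  E101    books          7
5      18  E101   garden          7
6      19  E101     food          7
7      11  E101     toys          7
8      48  C101     food         28
sort by weight descending:
   weight   sku category  lead_days
4      49  E101    books          7
8      48  C101     food         28
6      19  E101     food          7
3      18  C101    tools         28
5      18  E101   garden          7
7      11  E101     toys          7
1       9  E101     food          7
0       2  C101   garden         28
2       2  C101     elec         28
add column weight_plus_lead_days = t['weight'] + t['lead_days']:
   weight   sku category  lead_days  weight_plus_lead_days
4      49  E101    books          7                     56
8      48  C101     food         28                     76
6      19  E101     food          7                     26
3      18  C101    tools         28                     46
5      18  E101   garden          7                     25
7      11  E101     toys          7                     18
1       9  E101     food          7                     16
0       2  C101   garden         28                     30
2       2  C101     elec         28                     30
mean of column 'weight_plus_lead_days' → 35.8888888889

35.8888888889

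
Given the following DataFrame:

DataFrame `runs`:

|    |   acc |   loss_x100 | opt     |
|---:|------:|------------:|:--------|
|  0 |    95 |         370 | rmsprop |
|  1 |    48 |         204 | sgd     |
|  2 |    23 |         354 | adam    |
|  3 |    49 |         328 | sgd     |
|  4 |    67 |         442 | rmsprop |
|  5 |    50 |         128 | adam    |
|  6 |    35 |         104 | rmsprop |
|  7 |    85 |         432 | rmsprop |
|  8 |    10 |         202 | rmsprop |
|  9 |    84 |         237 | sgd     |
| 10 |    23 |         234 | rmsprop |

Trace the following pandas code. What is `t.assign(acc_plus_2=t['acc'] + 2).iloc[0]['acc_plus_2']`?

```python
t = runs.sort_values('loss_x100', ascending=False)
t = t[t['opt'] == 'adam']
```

sort by loss_x100 descending:
    acc  loss_x100      opt
4    67        442  rmsprop
7    85        432  rmsprop
0    95        370  rmsprop
2    23        354     adam
3    49        328      sgd
9    84        237      sgd
10   23        234  rmsprop
1    48        204      sgd
8    10        202  rmsprop
5    50        128     adam
6    35        104  rmsprop
filter rows where opt == 'adam':
   acc  loss_x100   opt
2   23        354  adam
5   50        128  adam
add column acc_plus_2 = t['acc'] + 2:
   acc  loss_x100   opt  acc_plus_2
2   23        354  adam          25
5   50        128  adam          52

25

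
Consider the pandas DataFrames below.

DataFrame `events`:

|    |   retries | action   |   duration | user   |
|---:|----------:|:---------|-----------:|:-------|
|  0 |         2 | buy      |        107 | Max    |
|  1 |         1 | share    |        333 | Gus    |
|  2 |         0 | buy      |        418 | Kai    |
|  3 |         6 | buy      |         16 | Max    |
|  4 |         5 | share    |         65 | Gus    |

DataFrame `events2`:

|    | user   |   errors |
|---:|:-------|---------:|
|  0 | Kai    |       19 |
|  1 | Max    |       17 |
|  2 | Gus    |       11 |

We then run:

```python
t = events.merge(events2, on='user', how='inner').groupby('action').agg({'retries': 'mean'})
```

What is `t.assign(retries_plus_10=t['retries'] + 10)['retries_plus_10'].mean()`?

merge on 'user' (how='inner') → 5 rows:
   retries action  duration user  errors
0        2    buy       107  Max      17
1        1  share       333  Gus      11
2        0    buy       418  Kai      19
3        6    buy        16  Max      17
4        5  share        65  Gus      11
group by action, mean of retries:
         retries
action          
buy     2.666667
share   3.000000
add column retries_plus_10 = t['retries'] + 10:
         retries  retries_plus_10
action                           
buy     2.666667        12.666667
share   3.000000        13.000000

12.8333333333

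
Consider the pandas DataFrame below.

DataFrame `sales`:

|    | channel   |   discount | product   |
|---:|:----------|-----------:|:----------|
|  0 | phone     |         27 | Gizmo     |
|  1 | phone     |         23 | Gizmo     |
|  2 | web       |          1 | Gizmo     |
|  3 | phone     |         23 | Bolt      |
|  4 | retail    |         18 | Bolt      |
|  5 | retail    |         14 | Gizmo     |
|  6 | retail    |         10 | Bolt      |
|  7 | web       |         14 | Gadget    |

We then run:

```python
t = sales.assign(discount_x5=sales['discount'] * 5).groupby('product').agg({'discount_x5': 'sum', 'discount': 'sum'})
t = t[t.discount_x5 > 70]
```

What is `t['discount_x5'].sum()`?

add column discount_x5 = sales['discount'] * 5:
  channel  discount product  discount_x5
0   phone        27   Gizmo          135
1   phone        23   Gizmo          115
2     web         1   Gizmo            5
3   phone        23    Bolt          115
4  retail        18    Bolt           90
5  retail        14   Gizmo           70
6  retail        10    Bolt           50
7     web        14  Gadget           70
group by product: sum(discount_x5), sum(discount):
         discount_x5  discount
product                       
Bolt             255        51
Gadget            70        14
Gizmo            325        65
filter rows where discount_x5 > 70:
         discount_x5  discount
product                       
Bolt             255        51
Gizmo            325        65
Hence 580.

580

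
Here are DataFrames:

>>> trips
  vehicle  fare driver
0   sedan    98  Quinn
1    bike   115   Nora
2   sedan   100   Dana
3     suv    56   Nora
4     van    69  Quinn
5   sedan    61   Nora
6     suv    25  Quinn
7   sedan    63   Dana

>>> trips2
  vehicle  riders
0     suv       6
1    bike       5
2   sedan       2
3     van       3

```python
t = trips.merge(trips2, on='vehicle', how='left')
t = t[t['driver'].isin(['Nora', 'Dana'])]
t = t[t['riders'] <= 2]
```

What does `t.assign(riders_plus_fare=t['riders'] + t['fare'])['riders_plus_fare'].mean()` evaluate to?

76.6666666667

merge on 'vehicle' (how='left') → 8 rows:
  vehicle  fare driver  riders
0   sedan    98  Quinn       2
1    bike   115   Nora       5
2   sedan   100   Dana       2
3     suv    56   Nora       6
4     van    69  Quinn       3
5   sedan    61   Nora       2
6     suv    25  Quinn       6
7   sedan    63   Dana       2
filter rows where driver in ['Nora', 'Dana']:
  vehicle  fare driver  riders
1    bike   115   Nora       5
2   sedan   100   Dana       2
3     suv    56   Nora       6
5   sedan    61   Nora       2
7   sedan    63   Dana       2
filter rows where riders <= 2:
  vehicle  fare driver  riders
2   sedan   100   Dana       2
5   sedan    61   Nora       2
7   sedan    63   Dana       2
add column riders_plus_fare = t['riders'] + t['fare']:
  vehicle  fare driver  riders  riders_plus_fare
2   sedan   100   Dana       2               102
5   sedan    61   Nora       2                63
7   sedan    63   Dana       2                65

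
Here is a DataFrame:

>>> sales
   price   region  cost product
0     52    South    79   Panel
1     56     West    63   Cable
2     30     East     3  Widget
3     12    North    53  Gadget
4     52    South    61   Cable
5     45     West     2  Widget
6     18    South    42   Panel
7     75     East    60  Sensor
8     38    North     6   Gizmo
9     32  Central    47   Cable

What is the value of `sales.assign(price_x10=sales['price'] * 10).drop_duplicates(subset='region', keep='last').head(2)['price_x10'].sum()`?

630

add column price_x10 = sales['price'] * 10:
   price   region  cost product  price_x10
0     52    South    79   Panel        520
1     56     West    63   Cable        560
2     30     East     3  Widget        300
3     12    North    53  Gadget        120
4     52    South    61   Cable        520
5     45     West     2  Widget        450
6     18    South    42   Panel        180
7     75     East    60  Sensor        750
8     38    North     6   Gizmo        380
9     32  Central    47   Cable        320
drop duplicate region (keep=last):
   price   region  cost product  price_x10
5     45     West     2  Widget        450
6     18    South    42   Panel        180
7     75     East    60  Sensor        750
8     38    North     6   Gizmo        380
9     32  Central    47   Cable        320
take first 2 rows:
   price region  cost product  price_x10
5     45   West     2  Widget        450
6     18  South    42   Panel        180
The sum of column 'price_x10' is 630.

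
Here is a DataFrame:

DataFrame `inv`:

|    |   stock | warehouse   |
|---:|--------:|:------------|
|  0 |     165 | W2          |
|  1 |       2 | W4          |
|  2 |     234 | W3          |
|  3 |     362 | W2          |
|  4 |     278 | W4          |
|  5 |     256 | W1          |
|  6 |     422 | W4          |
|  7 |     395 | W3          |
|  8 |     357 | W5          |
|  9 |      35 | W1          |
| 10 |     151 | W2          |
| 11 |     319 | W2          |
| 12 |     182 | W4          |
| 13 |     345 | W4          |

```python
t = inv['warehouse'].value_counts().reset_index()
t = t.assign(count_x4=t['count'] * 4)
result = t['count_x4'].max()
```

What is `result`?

20

value_counts of warehouse:
warehouse
W4    5
W2    4
W3    2
W1    2
W5    1
Name: count, dtype: int64
reset_index():
  warehouse  count
0        W4      5
1        W2      4
2        W3      2
3        W1      2
4        W5      1
add column count_x4 = t['count'] * 4:
  warehouse  count  count_x4
0        W4      5        20
1        W2      4        16
2        W3      2         8
3        W1      2         8
4        W5      1         4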